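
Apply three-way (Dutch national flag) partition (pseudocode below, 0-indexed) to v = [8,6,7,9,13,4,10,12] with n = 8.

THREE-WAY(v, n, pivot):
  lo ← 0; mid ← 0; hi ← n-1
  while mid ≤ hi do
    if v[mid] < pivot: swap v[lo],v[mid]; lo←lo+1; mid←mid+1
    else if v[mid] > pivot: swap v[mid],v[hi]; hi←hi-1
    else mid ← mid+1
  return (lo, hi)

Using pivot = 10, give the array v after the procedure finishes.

[8,6,7,9,4,10,12,13]

pivot = 10; lo=0, mid=0, hi=7
v[mid]=8<10: swap v[0],v[0]; lo=1,mid=1 → [8,6,7,9,13,4,10,12]
v[mid]=6<10: swap v[1],v[1]; lo=2,mid=2 → [8,6,7,9,13,4,10,12]
v[mid]=7<10: swap v[2],v[2]; lo=3,mid=3 → [8,6,7,9,13,4,10,12]
v[mid]=9<10: swap v[3],v[3]; lo=4,mid=4 → [8,6,7,9,13,4,10,12]
v[mid]=13>10: swap v[4],v[7]; hi=6 → [8,6,7,9,12,4,10,13]
v[mid]=12>10: swap v[4],v[6]; hi=5 → [8,6,7,9,10,4,12,13]
v[mid]=10=10: mid=5
v[mid]=4<10: swap v[4],v[5]; lo=5,mid=6 → [8,6,7,9,4,10,12,13]
end: lo=5, hi=5; v = [8,6,7,9,4,10,12,13]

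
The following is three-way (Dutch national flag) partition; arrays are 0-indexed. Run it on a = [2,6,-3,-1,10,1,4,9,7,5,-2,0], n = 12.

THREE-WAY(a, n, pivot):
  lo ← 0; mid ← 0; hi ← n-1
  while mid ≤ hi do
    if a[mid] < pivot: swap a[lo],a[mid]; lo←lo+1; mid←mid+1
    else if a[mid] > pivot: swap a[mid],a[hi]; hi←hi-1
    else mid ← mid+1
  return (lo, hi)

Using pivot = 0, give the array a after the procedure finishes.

lo=0 mid=0 hi=11
2>0: swap(0,11), hi=10 ⇒ [0,6,-3,-1,10,1,4,9,7,5,-2,2]
0=0: mid=1
6>0: swap(1,10), hi=9 ⇒ [0,-2,-3,-1,10,1,4,9,7,5,6,2]
-2<0: swap(0,1), lo=1 mid=2 ⇒ [-2,0,-3,-1,10,1,4,9,7,5,6,2]
-3<0: swap(1,2), lo=2 mid=3 ⇒ [-2,-3,0,-1,10,1,4,9,7,5,6,2]
-1<0: swap(2,3), lo=3 mid=4 ⇒ [-2,-3,-1,0,10,1,4,9,7,5,6,2]
10>0: swap(4,9), hi=8 ⇒ [-2,-3,-1,0,5,1,4,9,7,10,6,2]
5>0: swap(4,8), hi=7 ⇒ [-2,-3,-1,0,7,1,4,9,5,10,6,2]
7>0: swap(4,7), hi=6 ⇒ [-2,-3,-1,0,9,1,4,7,5,10,6,2]
9>0: swap(4,6), hi=5 ⇒ [-2,-3,-1,0,4,1,9,7,5,10,6,2]
4>0: swap(4,5), hi=4 ⇒ [-2,-3,-1,0,1,4,9,7,5,10,6,2]
1>0: swap(4,4), hi=3 ⇒ [-2,-3,-1,0,1,4,9,7,5,10,6,2]
done. lo=3 hi=3; a=[-2,-3,-1,0,1,4,9,7,5,10,6,2]

[-2,-3,-1,0,1,4,9,7,5,10,6,2]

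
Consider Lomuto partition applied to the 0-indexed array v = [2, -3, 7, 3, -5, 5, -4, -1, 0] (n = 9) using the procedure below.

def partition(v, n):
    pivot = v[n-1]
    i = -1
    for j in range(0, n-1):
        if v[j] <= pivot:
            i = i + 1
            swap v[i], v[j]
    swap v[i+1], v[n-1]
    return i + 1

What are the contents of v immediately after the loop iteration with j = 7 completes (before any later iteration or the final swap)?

[-3, -5, -4, -1, 2, 5, 7, 3, 0]

pivot = v[8] = 0; i = -1
j=0: v[0]=2 > 0 → no swap
j=1: v[1]=-3 ≤ 0 → i=0, swap v[0],v[1] → [-3, 2, 7, 3, -5, 5, -4, -1, 0]
j=2: v[2]=7 > 0 → no swap
j=3: v[3]=3 > 0 → no swap
j=4: v[4]=-5 ≤ 0 → i=1, swap v[1],v[4] → [-3, -5, 7, 3, 2, 5, -4, -1, 0]
j=5: v[5]=5 > 0 → no swap
j=6: v[6]=-4 ≤ 0 → i=2, swap v[2],v[6] → [-3, -5, -4, 3, 2, 5, 7, -1, 0]
j=7: v[7]=-1 ≤ 0 → i=3, swap v[3],v[7] → [-3, -5, -4, -1, 2, 5, 7, 3, 0]
(after j=7) v = [-3, -5, -4, -1, 2, 5, 7, 3, 0]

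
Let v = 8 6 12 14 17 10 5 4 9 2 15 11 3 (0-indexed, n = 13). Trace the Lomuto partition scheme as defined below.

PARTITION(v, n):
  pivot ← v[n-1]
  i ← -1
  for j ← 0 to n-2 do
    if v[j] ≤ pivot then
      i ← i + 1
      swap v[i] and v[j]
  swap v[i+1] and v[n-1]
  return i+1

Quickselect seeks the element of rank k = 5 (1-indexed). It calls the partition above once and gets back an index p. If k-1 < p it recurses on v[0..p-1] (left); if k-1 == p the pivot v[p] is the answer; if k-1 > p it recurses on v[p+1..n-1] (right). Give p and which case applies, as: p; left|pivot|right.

1; right

pivot = v[12] = 3; i = -1
j=0: v[0]=8 > 3 → no swap
j=1: v[1]=6 > 3 → no swap
j=2: v[2]=12 > 3 → no swap
j=3: v[3]=14 > 3 → no swap
j=4: v[4]=17 > 3 → no swap
j=5: v[5]=10 > 3 → no swap
j=6: v[6]=5 > 3 → no swap
j=7: v[7]=4 > 3 → no swap
j=8: v[8]=9 > 3 → no swap
j=9: v[9]=2 ≤ 3 → i=0, swap v[0],v[9] → 2 6 12 14 17 10 5 4 9 8 15 11 3
j=10: v[10]=15 > 3 → no swap
j=11: v[11]=11 > 3 → no swap
final swap v[1],v[12] → 2 3 12 14 17 10 5 4 9 8 15 11 6; return 1
p = 1; k-1 = 4 > 1 ⇒ right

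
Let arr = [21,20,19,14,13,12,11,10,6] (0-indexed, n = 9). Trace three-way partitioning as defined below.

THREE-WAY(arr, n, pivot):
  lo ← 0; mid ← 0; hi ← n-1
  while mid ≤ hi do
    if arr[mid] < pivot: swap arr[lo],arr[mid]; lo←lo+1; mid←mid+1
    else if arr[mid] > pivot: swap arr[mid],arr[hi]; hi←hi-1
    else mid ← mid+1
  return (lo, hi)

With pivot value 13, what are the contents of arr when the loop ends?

pivot = 13; lo=0, mid=0, hi=8
arr[mid]=21>13: swap arr[0],arr[8]; hi=7 → [6,20,19,14,13,12,11,10,21]
arr[mid]=6<13: swap arr[0],arr[0]; lo=1,mid=1 → [6,20,19,14,13,12,11,10,21]
arr[mid]=20>13: swap arr[1],arr[7]; hi=6 → [6,10,19,14,13,12,11,20,21]
arr[mid]=10<13: swap arr[1],arr[1]; lo=2,mid=2 → [6,10,19,14,13,12,11,20,21]
arr[mid]=19>13: swap arr[2],arr[6]; hi=5 → [6,10,11,14,13,12,19,20,21]
arr[mid]=11<13: swap arr[2],arr[2]; lo=3,mid=3 → [6,10,11,14,13,12,19,20,21]
arr[mid]=14>13: swap arr[3],arr[5]; hi=4 → [6,10,11,12,13,14,19,20,21]
arr[mid]=12<13: swap arr[3],arr[3]; lo=4,mid=4 → [6,10,11,12,13,14,19,20,21]
arr[mid]=13=13: mid=5
end: lo=4, hi=4; arr = [6,10,11,12,13,14,19,20,21]

[6,10,11,12,13,14,19,20,21]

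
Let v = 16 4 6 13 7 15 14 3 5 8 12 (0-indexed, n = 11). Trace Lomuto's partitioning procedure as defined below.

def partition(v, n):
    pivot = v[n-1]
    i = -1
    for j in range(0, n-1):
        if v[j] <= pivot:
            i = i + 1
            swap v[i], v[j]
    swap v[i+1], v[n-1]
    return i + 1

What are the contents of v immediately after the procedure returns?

4 6 7 3 5 8 12 13 16 15 14

pivot=12, i=-1
j=0: 16>12, skip
j=1: 4≤12, i=0, swap(0,1) ⇒ 4 16 6 13 7 15 14 3 5 8 12
j=2: 6≤12, i=1, swap(1,2) ⇒ 4 6 16 13 7 15 14 3 5 8 12
j=3: 13>12, skip
j=4: 7≤12, i=2, swap(2,4) ⇒ 4 6 7 13 16 15 14 3 5 8 12
j=5: 15>12, skip
j=6: 14>12, skip
j=7: 3≤12, i=3, swap(3,7) ⇒ 4 6 7 3 16 15 14 13 5 8 12
j=8: 5≤12, i=4, swap(4,8) ⇒ 4 6 7 3 5 15 14 13 16 8 12
j=9: 8≤12, i=5, swap(5,9) ⇒ 4 6 7 3 5 8 14 13 16 15 12
swap(6,10) ⇒ 4 6 7 3 5 8 12 13 16 15 14; return 6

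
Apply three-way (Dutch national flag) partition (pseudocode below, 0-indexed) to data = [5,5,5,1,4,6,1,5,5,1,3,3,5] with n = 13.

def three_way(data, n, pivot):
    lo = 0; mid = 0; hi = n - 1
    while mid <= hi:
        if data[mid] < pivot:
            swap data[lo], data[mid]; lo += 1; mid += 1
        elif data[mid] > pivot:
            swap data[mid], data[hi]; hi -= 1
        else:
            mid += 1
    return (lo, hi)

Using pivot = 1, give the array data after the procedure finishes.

[1,1,1,4,6,5,5,5,5,3,3,5,5]

lo=0 mid=0 hi=12
5>1: swap(0,12), hi=11 ⇒ [5,5,5,1,4,6,1,5,5,1,3,3,5]
5>1: swap(0,11), hi=10 ⇒ [3,5,5,1,4,6,1,5,5,1,3,5,5]
3>1: swap(0,10), hi=9 ⇒ [3,5,5,1,4,6,1,5,5,1,3,5,5]
3>1: swap(0,9), hi=8 ⇒ [1,5,5,1,4,6,1,5,5,3,3,5,5]
1=1: mid=1
5>1: swap(1,8), hi=7 ⇒ [1,5,5,1,4,6,1,5,5,3,3,5,5]
5>1: swap(1,7), hi=6 ⇒ [1,5,5,1,4,6,1,5,5,3,3,5,5]
5>1: swap(1,6), hi=5 ⇒ [1,1,5,1,4,6,5,5,5,3,3,5,5]
1=1: mid=2
5>1: swap(2,5), hi=4 ⇒ [1,1,6,1,4,5,5,5,5,3,3,5,5]
6>1: swap(2,4), hi=3 ⇒ [1,1,4,1,6,5,5,5,5,3,3,5,5]
4>1: swap(2,3), hi=2 ⇒ [1,1,1,4,6,5,5,5,5,3,3,5,5]
1=1: mid=3
done. lo=0 hi=2; data=[1,1,1,4,6,5,5,5,5,3,3,5,5]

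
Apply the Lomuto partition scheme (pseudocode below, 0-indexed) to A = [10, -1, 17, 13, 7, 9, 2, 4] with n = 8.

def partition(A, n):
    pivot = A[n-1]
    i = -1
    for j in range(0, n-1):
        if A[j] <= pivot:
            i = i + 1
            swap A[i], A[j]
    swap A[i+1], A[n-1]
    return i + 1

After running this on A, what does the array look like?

[-1, 2, 4, 13, 7, 9, 10, 17]

pivot = A[7] = 4; i = -1
j=0: A[0]=10 > 4 → no swap
j=1: A[1]=-1 ≤ 4 → i=0, swap A[0],A[1] → [-1, 10, 17, 13, 7, 9, 2, 4]
j=2: A[2]=17 > 4 → no swap
j=3: A[3]=13 > 4 → no swap
j=4: A[4]=7 > 4 → no swap
j=5: A[5]=9 > 4 → no swap
j=6: A[6]=2 ≤ 4 → i=1, swap A[1],A[6] → [-1, 2, 17, 13, 7, 9, 10, 4]
final swap A[2],A[7] → [-1, 2, 4, 13, 7, 9, 10, 17]; return 2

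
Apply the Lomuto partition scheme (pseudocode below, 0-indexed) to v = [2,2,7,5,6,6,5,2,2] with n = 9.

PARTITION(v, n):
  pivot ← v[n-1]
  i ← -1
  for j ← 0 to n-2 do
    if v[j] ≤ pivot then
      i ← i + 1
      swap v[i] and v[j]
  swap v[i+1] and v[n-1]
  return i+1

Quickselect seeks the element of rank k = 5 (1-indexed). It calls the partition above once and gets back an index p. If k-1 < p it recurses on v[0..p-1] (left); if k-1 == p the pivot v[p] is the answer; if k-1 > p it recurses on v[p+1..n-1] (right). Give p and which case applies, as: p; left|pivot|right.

3; right

pivot=2, i=-1
j=0: 2≤2, i=0, swap(0,0) ⇒ [2,2,7,5,6,6,5,2,2]
j=1: 2≤2, i=1, swap(1,1) ⇒ [2,2,7,5,6,6,5,2,2]
j=2: 7>2, skip
j=3: 5>2, skip
j=4: 6>2, skip
j=5: 6>2, skip
j=6: 5>2, skip
j=7: 2≤2, i=2, swap(2,7) ⇒ [2,2,2,5,6,6,5,7,2]
swap(3,8) ⇒ [2,2,2,2,6,6,5,7,5]; return 3
p = 3; k-1 = 4 > 3 ⇒ right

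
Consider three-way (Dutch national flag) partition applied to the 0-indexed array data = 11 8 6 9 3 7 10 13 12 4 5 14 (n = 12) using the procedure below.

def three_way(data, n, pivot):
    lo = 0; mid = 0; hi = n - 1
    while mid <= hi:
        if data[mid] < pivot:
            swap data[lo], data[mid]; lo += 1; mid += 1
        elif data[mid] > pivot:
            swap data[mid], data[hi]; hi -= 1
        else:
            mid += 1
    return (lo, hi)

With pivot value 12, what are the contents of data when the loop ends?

pivot = 12; lo=0, mid=0, hi=11
data[mid]=11<12: swap data[0],data[0]; lo=1,mid=1 → 11 8 6 9 3 7 10 13 12 4 5 14
data[mid]=8<12: swap data[1],data[1]; lo=2,mid=2 → 11 8 6 9 3 7 10 13 12 4 5 14
data[mid]=6<12: swap data[2],data[2]; lo=3,mid=3 → 11 8 6 9 3 7 10 13 12 4 5 14
data[mid]=9<12: swap data[3],data[3]; lo=4,mid=4 → 11 8 6 9 3 7 10 13 12 4 5 14
data[mid]=3<12: swap data[4],data[4]; lo=5,mid=5 → 11 8 6 9 3 7 10 13 12 4 5 14
data[mid]=7<12: swap data[5],data[5]; lo=6,mid=6 → 11 8 6 9 3 7 10 13 12 4 5 14
data[mid]=10<12: swap data[6],data[6]; lo=7,mid=7 → 11 8 6 9 3 7 10 13 12 4 5 14
data[mid]=13>12: swap data[7],data[11]; hi=10 → 11 8 6 9 3 7 10 14 12 4 5 13
data[mid]=14>12: swap data[7],data[10]; hi=9 → 11 8 6 9 3 7 10 5 12 4 14 13
data[mid]=5<12: swap data[7],data[7]; lo=8,mid=8 → 11 8 6 9 3 7 10 5 12 4 14 13
data[mid]=12=12: mid=9
data[mid]=4<12: swap data[8],data[9]; lo=9,mid=10 → 11 8 6 9 3 7 10 5 4 12 14 13
end: lo=9, hi=9; data = 11 8 6 9 3 7 10 5 4 12 14 13

11 8 6 9 3 7 10 5 4 12 14 13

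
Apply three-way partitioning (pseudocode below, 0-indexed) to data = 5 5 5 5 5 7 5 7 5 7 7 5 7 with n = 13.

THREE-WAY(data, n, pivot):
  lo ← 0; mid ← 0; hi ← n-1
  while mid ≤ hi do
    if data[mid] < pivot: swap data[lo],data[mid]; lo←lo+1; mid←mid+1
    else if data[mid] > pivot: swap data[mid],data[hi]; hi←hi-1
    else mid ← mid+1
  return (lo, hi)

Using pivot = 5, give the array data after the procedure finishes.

pivot = 5; lo=0, mid=0, hi=12
data[mid]=5=5: mid=1
data[mid]=5=5: mid=2
data[mid]=5=5: mid=3
data[mid]=5=5: mid=4
data[mid]=5=5: mid=5
data[mid]=7>5: swap data[5],data[12]; hi=11 → 5 5 5 5 5 7 5 7 5 7 7 5 7
data[mid]=7>5: swap data[5],data[11]; hi=10 → 5 5 5 5 5 5 5 7 5 7 7 7 7
data[mid]=5=5: mid=6
data[mid]=5=5: mid=7
data[mid]=7>5: swap data[7],data[10]; hi=9 → 5 5 5 5 5 5 5 7 5 7 7 7 7
data[mid]=7>5: swap data[7],data[9]; hi=8 → 5 5 5 5 5 5 5 7 5 7 7 7 7
data[mid]=7>5: swap data[7],data[8]; hi=7 → 5 5 5 5 5 5 5 5 7 7 7 7 7
data[mid]=5=5: mid=8
end: lo=0, hi=7; data = 5 5 5 5 5 5 5 5 7 7 7 7 7

5 5 5 5 5 5 5 5 7 7 7 7 7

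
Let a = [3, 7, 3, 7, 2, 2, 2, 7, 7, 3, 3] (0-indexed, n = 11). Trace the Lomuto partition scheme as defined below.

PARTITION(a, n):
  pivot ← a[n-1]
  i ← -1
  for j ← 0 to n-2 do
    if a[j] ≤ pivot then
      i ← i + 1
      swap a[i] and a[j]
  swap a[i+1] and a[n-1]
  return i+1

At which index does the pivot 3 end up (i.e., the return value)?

6

pivot=3, i=-1
j=0: 3≤3, i=0, swap(0,0) ⇒ [3, 7, 3, 7, 2, 2, 2, 7, 7, 3, 3]
j=1: 7>3, skip
j=2: 3≤3, i=1, swap(1,2) ⇒ [3, 3, 7, 7, 2, 2, 2, 7, 7, 3, 3]
j=3: 7>3, skip
j=4: 2≤3, i=2, swap(2,4) ⇒ [3, 3, 2, 7, 7, 2, 2, 7, 7, 3, 3]
j=5: 2≤3, i=3, swap(3,5) ⇒ [3, 3, 2, 2, 7, 7, 2, 7, 7, 3, 3]
j=6: 2≤3, i=4, swap(4,6) ⇒ [3, 3, 2, 2, 2, 7, 7, 7, 7, 3, 3]
j=7: 7>3, skip
j=8: 7>3, skip
j=9: 3≤3, i=5, swap(5,9) ⇒ [3, 3, 2, 2, 2, 3, 7, 7, 7, 7, 3]
swap(6,10) ⇒ [3, 3, 2, 2, 2, 3, 3, 7, 7, 7, 7]; return 6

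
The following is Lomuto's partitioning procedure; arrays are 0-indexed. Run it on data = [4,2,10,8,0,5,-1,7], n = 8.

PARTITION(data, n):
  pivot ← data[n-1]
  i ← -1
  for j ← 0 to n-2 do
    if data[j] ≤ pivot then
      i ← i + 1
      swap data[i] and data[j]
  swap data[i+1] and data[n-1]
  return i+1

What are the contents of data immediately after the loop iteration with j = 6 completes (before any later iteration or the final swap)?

pivot = data[7] = 7; i = -1
j=0: data[0]=4 ≤ 7 → i=0, swap data[0],data[0] (no change) → [4,2,10,8,0,5,-1,7]
j=1: data[1]=2 ≤ 7 → i=1, swap data[1],data[1] (no change) → [4,2,10,8,0,5,-1,7]
j=2: data[2]=10 > 7 → no swap
j=3: data[3]=8 > 7 → no swap
j=4: data[4]=0 ≤ 7 → i=2, swap data[2],data[4] → [4,2,0,8,10,5,-1,7]
j=5: data[5]=5 ≤ 7 → i=3, swap data[3],data[5] → [4,2,0,5,10,8,-1,7]
j=6: data[6]=-1 ≤ 7 → i=4, swap data[4],data[6] → [4,2,0,5,-1,8,10,7]
(after j=6) data = [4,2,0,5,-1,8,10,7]

[4,2,0,5,-1,8,10,7]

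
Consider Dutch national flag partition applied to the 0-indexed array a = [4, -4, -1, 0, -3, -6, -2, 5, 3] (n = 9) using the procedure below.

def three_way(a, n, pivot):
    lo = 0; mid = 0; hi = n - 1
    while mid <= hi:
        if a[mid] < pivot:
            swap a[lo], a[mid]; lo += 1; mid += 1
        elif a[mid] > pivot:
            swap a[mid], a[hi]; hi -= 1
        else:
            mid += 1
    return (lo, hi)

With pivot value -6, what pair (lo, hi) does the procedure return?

lo=0 mid=0 hi=8
4>-6: swap(0,8), hi=7 ⇒ [3, -4, -1, 0, -3, -6, -2, 5, 4]
3>-6: swap(0,7), hi=6 ⇒ [5, -4, -1, 0, -3, -6, -2, 3, 4]
5>-6: swap(0,6), hi=5 ⇒ [-2, -4, -1, 0, -3, -6, 5, 3, 4]
-2>-6: swap(0,5), hi=4 ⇒ [-6, -4, -1, 0, -3, -2, 5, 3, 4]
-6=-6: mid=1
-4>-6: swap(1,4), hi=3 ⇒ [-6, -3, -1, 0, -4, -2, 5, 3, 4]
-3>-6: swap(1,3), hi=2 ⇒ [-6, 0, -1, -3, -4, -2, 5, 3, 4]
0>-6: swap(1,2), hi=1 ⇒ [-6, -1, 0, -3, -4, -2, 5, 3, 4]
-1>-6: swap(1,1), hi=0 ⇒ [-6, -1, 0, -3, -4, -2, 5, 3, 4]
done. lo=0 hi=0; a=[-6, -1, 0, -3, -4, -2, 5, 3, 4]

(0, 0)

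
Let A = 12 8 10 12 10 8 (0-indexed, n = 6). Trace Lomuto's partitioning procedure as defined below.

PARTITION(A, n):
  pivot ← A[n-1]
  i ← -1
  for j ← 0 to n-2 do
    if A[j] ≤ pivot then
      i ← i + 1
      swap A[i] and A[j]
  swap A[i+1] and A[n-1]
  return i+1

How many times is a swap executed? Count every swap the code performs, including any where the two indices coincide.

pivot=8, i=-1
j=0: 12>8, skip
j=1: 8≤8, i=0, swap(0,1) ⇒ 8 12 10 12 10 8
j=2: 10>8, skip
j=3: 12>8, skip
j=4: 10>8, skip
swap(1,5) ⇒ 8 8 10 12 10 12; return 1

2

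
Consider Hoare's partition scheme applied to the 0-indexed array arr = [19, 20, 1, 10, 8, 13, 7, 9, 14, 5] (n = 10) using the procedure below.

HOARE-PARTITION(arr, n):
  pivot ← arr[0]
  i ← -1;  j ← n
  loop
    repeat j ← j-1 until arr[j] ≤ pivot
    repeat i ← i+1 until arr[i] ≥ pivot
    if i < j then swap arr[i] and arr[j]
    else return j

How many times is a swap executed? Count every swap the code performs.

pivot=19
j stops at 9 (5), i stops at 0 (19); swap ⇒ [5, 20, 1, 10, 8, 13, 7, 9, 14, 19]
j stops at 8 (14), i stops at 1 (20); swap ⇒ [5, 14, 1, 10, 8, 13, 7, 9, 20, 19]
j stops at 7, i stops at 8; i≥j ⇒ return 7. arr=[5, 14, 1, 10, 8, 13, 7, 9, 20, 19]

2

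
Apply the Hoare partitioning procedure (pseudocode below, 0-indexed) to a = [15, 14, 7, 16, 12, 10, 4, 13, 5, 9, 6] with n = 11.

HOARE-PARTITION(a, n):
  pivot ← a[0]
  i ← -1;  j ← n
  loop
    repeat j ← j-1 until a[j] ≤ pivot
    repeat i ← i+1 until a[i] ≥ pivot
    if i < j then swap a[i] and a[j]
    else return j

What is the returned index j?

8

pivot=15
j stops at 10 (6), i stops at 0 (15); swap ⇒ [6, 14, 7, 16, 12, 10, 4, 13, 5, 9, 15]
j stops at 9 (9), i stops at 3 (16); swap ⇒ [6, 14, 7, 9, 12, 10, 4, 13, 5, 16, 15]
j stops at 8, i stops at 9; i≥j ⇒ return 8. a=[6, 14, 7, 9, 12, 10, 4, 13, 5, 16, 15]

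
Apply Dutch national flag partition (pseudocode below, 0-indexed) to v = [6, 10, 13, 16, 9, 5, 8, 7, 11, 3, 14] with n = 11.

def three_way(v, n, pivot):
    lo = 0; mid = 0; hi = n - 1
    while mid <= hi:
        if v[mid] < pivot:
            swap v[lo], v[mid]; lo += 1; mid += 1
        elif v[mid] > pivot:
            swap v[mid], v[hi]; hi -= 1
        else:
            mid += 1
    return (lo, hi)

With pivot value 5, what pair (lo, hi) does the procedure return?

pivot = 5; lo=0, mid=0, hi=10
v[mid]=6>5: swap v[0],v[10]; hi=9 → [14, 10, 13, 16, 9, 5, 8, 7, 11, 3, 6]
v[mid]=14>5: swap v[0],v[9]; hi=8 → [3, 10, 13, 16, 9, 5, 8, 7, 11, 14, 6]
v[mid]=3<5: swap v[0],v[0]; lo=1,mid=1 → [3, 10, 13, 16, 9, 5, 8, 7, 11, 14, 6]
v[mid]=10>5: swap v[1],v[8]; hi=7 → [3, 11, 13, 16, 9, 5, 8, 7, 10, 14, 6]
v[mid]=11>5: swap v[1],v[7]; hi=6 → [3, 7, 13, 16, 9, 5, 8, 11, 10, 14, 6]
v[mid]=7>5: swap v[1],v[6]; hi=5 → [3, 8, 13, 16, 9, 5, 7, 11, 10, 14, 6]
v[mid]=8>5: swap v[1],v[5]; hi=4 → [3, 5, 13, 16, 9, 8, 7, 11, 10, 14, 6]
v[mid]=5=5: mid=2
v[mid]=13>5: swap v[2],v[4]; hi=3 → [3, 5, 9, 16, 13, 8, 7, 11, 10, 14, 6]
v[mid]=9>5: swap v[2],v[3]; hi=2 → [3, 5, 16, 9, 13, 8, 7, 11, 10, 14, 6]
v[mid]=16>5: swap v[2],v[2]; hi=1 → [3, 5, 16, 9, 13, 8, 7, 11, 10, 14, 6]
end: lo=1, hi=1; v = [3, 5, 16, 9, 13, 8, 7, 11, 10, 14, 6]

(1, 1)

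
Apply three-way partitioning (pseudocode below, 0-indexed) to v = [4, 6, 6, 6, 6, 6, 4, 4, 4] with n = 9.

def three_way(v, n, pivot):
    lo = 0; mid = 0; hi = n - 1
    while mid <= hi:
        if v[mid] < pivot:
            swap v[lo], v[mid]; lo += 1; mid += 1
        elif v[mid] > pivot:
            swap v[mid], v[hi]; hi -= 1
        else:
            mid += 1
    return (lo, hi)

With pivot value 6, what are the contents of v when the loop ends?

[4, 4, 4, 4, 6, 6, 6, 6, 6]

lo=0 mid=0 hi=8
4<6: swap(0,0), lo=1 mid=1 ⇒ [4, 6, 6, 6, 6, 6, 4, 4, 4]
6=6: mid=2
6=6: mid=3
6=6: mid=4
6=6: mid=5
6=6: mid=6
4<6: swap(1,6), lo=2 mid=7 ⇒ [4, 4, 6, 6, 6, 6, 6, 4, 4]
4<6: swap(2,7), lo=3 mid=8 ⇒ [4, 4, 4, 6, 6, 6, 6, 6, 4]
4<6: swap(3,8), lo=4 mid=9 ⇒ [4, 4, 4, 4, 6, 6, 6, 6, 6]
done. lo=4 hi=8; v=[4, 4, 4, 4, 6, 6, 6, 6, 6]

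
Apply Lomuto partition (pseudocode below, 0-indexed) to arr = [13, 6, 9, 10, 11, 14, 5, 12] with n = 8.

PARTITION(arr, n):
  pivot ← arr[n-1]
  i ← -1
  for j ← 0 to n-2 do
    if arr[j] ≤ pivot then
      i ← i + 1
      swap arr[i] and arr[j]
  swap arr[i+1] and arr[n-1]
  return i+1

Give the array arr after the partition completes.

pivot=12, i=-1
j=0: 13>12, skip
j=1: 6≤12, i=0, swap(0,1) ⇒ [6, 13, 9, 10, 11, 14, 5, 12]
j=2: 9≤12, i=1, swap(1,2) ⇒ [6, 9, 13, 10, 11, 14, 5, 12]
j=3: 10≤12, i=2, swap(2,3) ⇒ [6, 9, 10, 13, 11, 14, 5, 12]
j=4: 11≤12, i=3, swap(3,4) ⇒ [6, 9, 10, 11, 13, 14, 5, 12]
j=5: 14>12, skip
j=6: 5≤12, i=4, swap(4,6) ⇒ [6, 9, 10, 11, 5, 14, 13, 12]
swap(5,7) ⇒ [6, 9, 10, 11, 5, 12, 13, 14]; return 5

[6, 9, 10, 11, 5, 12, 13, 14]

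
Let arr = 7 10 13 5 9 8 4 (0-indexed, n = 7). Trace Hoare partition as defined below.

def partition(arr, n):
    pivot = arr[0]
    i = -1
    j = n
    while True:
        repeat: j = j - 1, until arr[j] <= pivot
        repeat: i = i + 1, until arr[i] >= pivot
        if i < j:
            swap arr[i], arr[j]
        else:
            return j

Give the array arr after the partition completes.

4 5 13 10 9 8 7

pivot=7
j stops at 6 (4), i stops at 0 (7); swap ⇒ 4 10 13 5 9 8 7
j stops at 3 (5), i stops at 1 (10); swap ⇒ 4 5 13 10 9 8 7
j stops at 1, i stops at 2; i≥j ⇒ return 1. arr=4 5 13 10 9 8 7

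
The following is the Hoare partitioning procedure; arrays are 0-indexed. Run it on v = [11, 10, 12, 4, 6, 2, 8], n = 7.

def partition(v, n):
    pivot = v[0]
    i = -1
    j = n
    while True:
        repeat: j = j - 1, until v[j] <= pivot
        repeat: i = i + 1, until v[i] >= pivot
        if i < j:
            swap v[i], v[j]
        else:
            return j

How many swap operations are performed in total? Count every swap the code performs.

pivot = v[0] = 11; i = -1, j = 7
j→6 (v[6]=8≤11), i→0 (v[0]=11≥11); i<j, swap → [8, 10, 12, 4, 6, 2, 11]
j→5 (v[5]=2≤11), i→2 (v[2]=12≥11); i<j, swap → [8, 10, 2, 4, 6, 12, 11]
j→4, i→5; i≥j, return j=4. v = [8, 10, 2, 4, 6, 12, 11]

2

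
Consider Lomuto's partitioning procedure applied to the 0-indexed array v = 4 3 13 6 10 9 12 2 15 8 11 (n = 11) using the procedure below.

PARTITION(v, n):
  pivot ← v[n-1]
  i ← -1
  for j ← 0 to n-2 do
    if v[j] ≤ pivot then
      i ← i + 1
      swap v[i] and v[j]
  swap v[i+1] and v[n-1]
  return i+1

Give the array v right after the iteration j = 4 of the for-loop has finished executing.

pivot = v[10] = 11; i = -1
j=0: v[0]=4 ≤ 11 → i=0, swap v[0],v[0] (no change) → 4 3 13 6 10 9 12 2 15 8 11
j=1: v[1]=3 ≤ 11 → i=1, swap v[1],v[1] (no change) → 4 3 13 6 10 9 12 2 15 8 11
j=2: v[2]=13 > 11 → no swap
j=3: v[3]=6 ≤ 11 → i=2, swap v[2],v[3] → 4 3 6 13 10 9 12 2 15 8 11
j=4: v[4]=10 ≤ 11 → i=3, swap v[3],v[4] → 4 3 6 10 13 9 12 2 15 8 11
(after j=4) v = 4 3 6 10 13 9 12 2 15 8 11

4 3 6 10 13 9 12 2 15 8 11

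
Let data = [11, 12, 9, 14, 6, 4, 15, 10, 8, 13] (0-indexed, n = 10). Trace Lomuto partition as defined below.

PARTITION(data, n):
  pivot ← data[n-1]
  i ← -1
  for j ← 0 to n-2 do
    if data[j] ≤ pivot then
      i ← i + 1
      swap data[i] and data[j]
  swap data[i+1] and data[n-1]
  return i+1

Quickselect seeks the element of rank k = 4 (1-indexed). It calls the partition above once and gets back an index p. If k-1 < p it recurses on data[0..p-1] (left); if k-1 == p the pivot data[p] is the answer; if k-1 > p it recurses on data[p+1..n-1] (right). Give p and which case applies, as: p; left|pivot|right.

7; left

pivot = data[9] = 13; i = -1
j=0: data[0]=11 ≤ 13 → i=0, swap data[0],data[0] (no change) → [11, 12, 9, 14, 6, 4, 15, 10, 8, 13]
j=1: data[1]=12 ≤ 13 → i=1, swap data[1],data[1] (no change) → [11, 12, 9, 14, 6, 4, 15, 10, 8, 13]
j=2: data[2]=9 ≤ 13 → i=2, swap data[2],data[2] (no change) → [11, 12, 9, 14, 6, 4, 15, 10, 8, 13]
j=3: data[3]=14 > 13 → no swap
j=4: data[4]=6 ≤ 13 → i=3, swap data[3],data[4] → [11, 12, 9, 6, 14, 4, 15, 10, 8, 13]
j=5: data[5]=4 ≤ 13 → i=4, swap data[4],data[5] → [11, 12, 9, 6, 4, 14, 15, 10, 8, 13]
j=6: data[6]=15 > 13 → no swap
j=7: data[7]=10 ≤ 13 → i=5, swap data[5],data[7] → [11, 12, 9, 6, 4, 10, 15, 14, 8, 13]
j=8: data[8]=8 ≤ 13 → i=6, swap data[6],data[8] → [11, 12, 9, 6, 4, 10, 8, 14, 15, 13]
final swap data[7],data[9] → [11, 12, 9, 6, 4, 10, 8, 13, 15, 14]; return 7
p = 7; k-1 = 3 < 7 ⇒ left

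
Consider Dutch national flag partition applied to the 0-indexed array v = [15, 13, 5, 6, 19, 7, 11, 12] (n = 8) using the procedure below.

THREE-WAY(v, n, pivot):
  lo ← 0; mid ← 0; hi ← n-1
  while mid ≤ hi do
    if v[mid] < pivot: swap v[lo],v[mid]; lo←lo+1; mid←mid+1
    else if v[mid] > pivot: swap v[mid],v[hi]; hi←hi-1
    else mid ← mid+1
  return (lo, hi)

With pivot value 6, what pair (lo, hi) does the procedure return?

(1, 1)

pivot = 6; lo=0, mid=0, hi=7
v[mid]=15>6: swap v[0],v[7]; hi=6 → [12, 13, 5, 6, 19, 7, 11, 15]
v[mid]=12>6: swap v[0],v[6]; hi=5 → [11, 13, 5, 6, 19, 7, 12, 15]
v[mid]=11>6: swap v[0],v[5]; hi=4 → [7, 13, 5, 6, 19, 11, 12, 15]
v[mid]=7>6: swap v[0],v[4]; hi=3 → [19, 13, 5, 6, 7, 11, 12, 15]
v[mid]=19>6: swap v[0],v[3]; hi=2 → [6, 13, 5, 19, 7, 11, 12, 15]
v[mid]=6=6: mid=1
v[mid]=13>6: swap v[1],v[2]; hi=1 → [6, 5, 13, 19, 7, 11, 12, 15]
v[mid]=5<6: swap v[0],v[1]; lo=1,mid=2 → [5, 6, 13, 19, 7, 11, 12, 15]
end: lo=1, hi=1; v = [5, 6, 13, 19, 7, 11, 12, 15]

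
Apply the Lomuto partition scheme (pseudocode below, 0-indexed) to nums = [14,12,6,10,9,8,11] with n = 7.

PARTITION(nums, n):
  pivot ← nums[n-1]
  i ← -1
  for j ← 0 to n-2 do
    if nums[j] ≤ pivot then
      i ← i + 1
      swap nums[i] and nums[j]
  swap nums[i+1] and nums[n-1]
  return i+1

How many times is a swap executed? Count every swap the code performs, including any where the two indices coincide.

pivot = nums[6] = 11; i = -1
j=0: nums[0]=14 > 11 → no swap
j=1: nums[1]=12 > 11 → no swap
j=2: nums[2]=6 ≤ 11 → i=0, swap nums[0],nums[2] → [6,12,14,10,9,8,11]
j=3: nums[3]=10 ≤ 11 → i=1, swap nums[1],nums[3] → [6,10,14,12,9,8,11]
j=4: nums[4]=9 ≤ 11 → i=2, swap nums[2],nums[4] → [6,10,9,12,14,8,11]
j=5: nums[5]=8 ≤ 11 → i=3, swap nums[3],nums[5] → [6,10,9,8,14,12,11]
final swap nums[4],nums[6] → [6,10,9,8,11,12,14]; return 4

5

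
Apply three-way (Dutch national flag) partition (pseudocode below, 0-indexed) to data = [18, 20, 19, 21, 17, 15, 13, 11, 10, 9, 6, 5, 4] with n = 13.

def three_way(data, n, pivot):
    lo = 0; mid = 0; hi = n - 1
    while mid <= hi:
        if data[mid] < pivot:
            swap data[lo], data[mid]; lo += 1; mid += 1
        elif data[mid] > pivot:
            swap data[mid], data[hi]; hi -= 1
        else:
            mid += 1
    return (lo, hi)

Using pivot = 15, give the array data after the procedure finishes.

[4, 5, 6, 9, 10, 13, 11, 15, 17, 21, 19, 20, 18]

pivot = 15; lo=0, mid=0, hi=12
data[mid]=18>15: swap data[0],data[12]; hi=11 → [4, 20, 19, 21, 17, 15, 13, 11, 10, 9, 6, 5, 18]
data[mid]=4<15: swap data[0],data[0]; lo=1,mid=1 → [4, 20, 19, 21, 17, 15, 13, 11, 10, 9, 6, 5, 18]
data[mid]=20>15: swap data[1],data[11]; hi=10 → [4, 5, 19, 21, 17, 15, 13, 11, 10, 9, 6, 20, 18]
data[mid]=5<15: swap data[1],data[1]; lo=2,mid=2 → [4, 5, 19, 21, 17, 15, 13, 11, 10, 9, 6, 20, 18]
data[mid]=19>15: swap data[2],data[10]; hi=9 → [4, 5, 6, 21, 17, 15, 13, 11, 10, 9, 19, 20, 18]
data[mid]=6<15: swap data[2],data[2]; lo=3,mid=3 → [4, 5, 6, 21, 17, 15, 13, 11, 10, 9, 19, 20, 18]
data[mid]=21>15: swap data[3],data[9]; hi=8 → [4, 5, 6, 9, 17, 15, 13, 11, 10, 21, 19, 20, 18]
data[mid]=9<15: swap data[3],data[3]; lo=4,mid=4 → [4, 5, 6, 9, 17, 15, 13, 11, 10, 21, 19, 20, 18]
data[mid]=17>15: swap data[4],data[8]; hi=7 → [4, 5, 6, 9, 10, 15, 13, 11, 17, 21, 19, 20, 18]
data[mid]=10<15: swap data[4],data[4]; lo=5,mid=5 → [4, 5, 6, 9, 10, 15, 13, 11, 17, 21, 19, 20, 18]
data[mid]=15=15: mid=6
data[mid]=13<15: swap data[5],data[6]; lo=6,mid=7 → [4, 5, 6, 9, 10, 13, 15, 11, 17, 21, 19, 20, 18]
data[mid]=11<15: swap data[6],data[7]; lo=7,mid=8 → [4, 5, 6, 9, 10, 13, 11, 15, 17, 21, 19, 20, 18]
end: lo=7, hi=7; data = [4, 5, 6, 9, 10, 13, 11, 15, 17, 21, 19, 20, 18]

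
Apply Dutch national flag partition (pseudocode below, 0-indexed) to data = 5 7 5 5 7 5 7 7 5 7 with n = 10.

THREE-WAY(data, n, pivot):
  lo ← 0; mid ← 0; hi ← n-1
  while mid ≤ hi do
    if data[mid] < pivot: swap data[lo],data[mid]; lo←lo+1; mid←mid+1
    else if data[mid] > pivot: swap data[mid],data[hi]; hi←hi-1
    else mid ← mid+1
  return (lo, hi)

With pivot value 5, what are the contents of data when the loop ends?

5 5 5 5 5 7 7 7 7 7

lo=0 mid=0 hi=9
5=5: mid=1
7>5: swap(1,9), hi=8 ⇒ 5 7 5 5 7 5 7 7 5 7
7>5: swap(1,8), hi=7 ⇒ 5 5 5 5 7 5 7 7 7 7
5=5: mid=2
5=5: mid=3
5=5: mid=4
7>5: swap(4,7), hi=6 ⇒ 5 5 5 5 7 5 7 7 7 7
7>5: swap(4,6), hi=5 ⇒ 5 5 5 5 7 5 7 7 7 7
7>5: swap(4,5), hi=4 ⇒ 5 5 5 5 5 7 7 7 7 7
5=5: mid=5
done. lo=0 hi=4; data=5 5 5 5 5 7 7 7 7 7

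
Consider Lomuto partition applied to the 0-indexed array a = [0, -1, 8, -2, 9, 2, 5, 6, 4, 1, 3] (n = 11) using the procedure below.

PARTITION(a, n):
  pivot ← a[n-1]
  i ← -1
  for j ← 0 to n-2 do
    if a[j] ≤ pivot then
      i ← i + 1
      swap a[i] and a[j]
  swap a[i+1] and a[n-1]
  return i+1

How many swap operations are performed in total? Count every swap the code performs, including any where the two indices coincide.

pivot = a[10] = 3; i = -1
j=0: a[0]=0 ≤ 3 → i=0, swap a[0],a[0] (no change) → [0, -1, 8, -2, 9, 2, 5, 6, 4, 1, 3]
j=1: a[1]=-1 ≤ 3 → i=1, swap a[1],a[1] (no change) → [0, -1, 8, -2, 9, 2, 5, 6, 4, 1, 3]
j=2: a[2]=8 > 3 → no swap
j=3: a[3]=-2 ≤ 3 → i=2, swap a[2],a[3] → [0, -1, -2, 8, 9, 2, 5, 6, 4, 1, 3]
j=4: a[4]=9 > 3 → no swap
j=5: a[5]=2 ≤ 3 → i=3, swap a[3],a[5] → [0, -1, -2, 2, 9, 8, 5, 6, 4, 1, 3]
j=6: a[6]=5 > 3 → no swap
j=7: a[7]=6 > 3 → no swap
j=8: a[8]=4 > 3 → no swap
j=9: a[9]=1 ≤ 3 → i=4, swap a[4],a[9] → [0, -1, -2, 2, 1, 8, 5, 6, 4, 9, 3]
final swap a[5],a[10] → [0, -1, -2, 2, 1, 3, 5, 6, 4, 9, 8]; return 5

6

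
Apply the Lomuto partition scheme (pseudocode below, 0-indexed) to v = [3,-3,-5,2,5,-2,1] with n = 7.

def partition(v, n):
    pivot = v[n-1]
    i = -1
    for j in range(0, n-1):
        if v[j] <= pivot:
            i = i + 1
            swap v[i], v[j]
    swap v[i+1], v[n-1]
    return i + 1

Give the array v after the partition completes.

pivot=1, i=-1
j=0: 3>1, skip
j=1: -3≤1, i=0, swap(0,1) ⇒ [-3,3,-5,2,5,-2,1]
j=2: -5≤1, i=1, swap(1,2) ⇒ [-3,-5,3,2,5,-2,1]
j=3: 2>1, skip
j=4: 5>1, skip
j=5: -2≤1, i=2, swap(2,5) ⇒ [-3,-5,-2,2,5,3,1]
swap(3,6) ⇒ [-3,-5,-2,1,5,3,2]; return 3

[-3,-5,-2,1,5,3,2]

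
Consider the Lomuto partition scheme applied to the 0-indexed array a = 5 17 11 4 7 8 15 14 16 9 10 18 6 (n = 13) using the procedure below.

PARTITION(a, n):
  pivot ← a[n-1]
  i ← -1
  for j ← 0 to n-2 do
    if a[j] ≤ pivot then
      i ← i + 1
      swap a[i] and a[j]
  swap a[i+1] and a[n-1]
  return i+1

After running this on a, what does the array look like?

5 4 6 17 7 8 15 14 16 9 10 18 11

pivot = a[12] = 6; i = -1
j=0: a[0]=5 ≤ 6 → i=0, swap a[0],a[0] (no change) → 5 17 11 4 7 8 15 14 16 9 10 18 6
j=1: a[1]=17 > 6 → no swap
j=2: a[2]=11 > 6 → no swap
j=3: a[3]=4 ≤ 6 → i=1, swap a[1],a[3] → 5 4 11 17 7 8 15 14 16 9 10 18 6
j=4: a[4]=7 > 6 → no swap
j=5: a[5]=8 > 6 → no swap
j=6: a[6]=15 > 6 → no swap
j=7: a[7]=14 > 6 → no swap
j=8: a[8]=16 > 6 → no swap
j=9: a[9]=9 > 6 → no swap
j=10: a[10]=10 > 6 → no swap
j=11: a[11]=18 > 6 → no swap
final swap a[2],a[12] → 5 4 6 17 7 8 15 14 16 9 10 18 11; return 2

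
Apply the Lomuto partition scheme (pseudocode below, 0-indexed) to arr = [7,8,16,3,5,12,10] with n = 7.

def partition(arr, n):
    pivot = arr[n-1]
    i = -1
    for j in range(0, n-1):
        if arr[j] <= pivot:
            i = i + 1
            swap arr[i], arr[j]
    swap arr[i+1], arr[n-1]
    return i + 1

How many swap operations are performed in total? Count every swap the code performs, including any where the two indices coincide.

pivot=10, i=-1
j=0: 7≤10, i=0, swap(0,0) ⇒ [7,8,16,3,5,12,10]
j=1: 8≤10, i=1, swap(1,1) ⇒ [7,8,16,3,5,12,10]
j=2: 16>10, skip
j=3: 3≤10, i=2, swap(2,3) ⇒ [7,8,3,16,5,12,10]
j=4: 5≤10, i=3, swap(3,4) ⇒ [7,8,3,5,16,12,10]
j=5: 12>10, skip
swap(4,6) ⇒ [7,8,3,5,10,12,16]; return 4

5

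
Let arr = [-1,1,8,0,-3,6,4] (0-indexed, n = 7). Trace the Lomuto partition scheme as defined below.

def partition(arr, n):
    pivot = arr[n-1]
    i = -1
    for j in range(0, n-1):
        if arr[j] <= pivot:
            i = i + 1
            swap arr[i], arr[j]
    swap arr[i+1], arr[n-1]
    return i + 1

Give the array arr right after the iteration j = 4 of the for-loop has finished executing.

[-1,1,0,-3,8,6,4]

pivot = arr[6] = 4; i = -1
j=0: arr[0]=-1 ≤ 4 → i=0, swap arr[0],arr[0] (no change) → [-1,1,8,0,-3,6,4]
j=1: arr[1]=1 ≤ 4 → i=1, swap arr[1],arr[1] (no change) → [-1,1,8,0,-3,6,4]
j=2: arr[2]=8 > 4 → no swap
j=3: arr[3]=0 ≤ 4 → i=2, swap arr[2],arr[3] → [-1,1,0,8,-3,6,4]
j=4: arr[4]=-3 ≤ 4 → i=3, swap arr[3],arr[4] → [-1,1,0,-3,8,6,4]
(after j=4) arr = [-1,1,0,-3,8,6,4]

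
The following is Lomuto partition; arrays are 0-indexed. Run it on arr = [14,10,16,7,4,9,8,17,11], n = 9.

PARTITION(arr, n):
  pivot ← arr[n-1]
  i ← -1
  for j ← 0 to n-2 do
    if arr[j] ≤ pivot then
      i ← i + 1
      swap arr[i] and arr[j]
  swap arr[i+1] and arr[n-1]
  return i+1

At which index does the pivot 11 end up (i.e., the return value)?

5

pivot = arr[8] = 11; i = -1
j=0: arr[0]=14 > 11 → no swap
j=1: arr[1]=10 ≤ 11 → i=0, swap arr[0],arr[1] → [10,14,16,7,4,9,8,17,11]
j=2: arr[2]=16 > 11 → no swap
j=3: arr[3]=7 ≤ 11 → i=1, swap arr[1],arr[3] → [10,7,16,14,4,9,8,17,11]
j=4: arr[4]=4 ≤ 11 → i=2, swap arr[2],arr[4] → [10,7,4,14,16,9,8,17,11]
j=5: arr[5]=9 ≤ 11 → i=3, swap arr[3],arr[5] → [10,7,4,9,16,14,8,17,11]
j=6: arr[6]=8 ≤ 11 → i=4, swap arr[4],arr[6] → [10,7,4,9,8,14,16,17,11]
j=7: arr[7]=17 > 11 → no swap
final swap arr[5],arr[8] → [10,7,4,9,8,11,16,17,14]; return 5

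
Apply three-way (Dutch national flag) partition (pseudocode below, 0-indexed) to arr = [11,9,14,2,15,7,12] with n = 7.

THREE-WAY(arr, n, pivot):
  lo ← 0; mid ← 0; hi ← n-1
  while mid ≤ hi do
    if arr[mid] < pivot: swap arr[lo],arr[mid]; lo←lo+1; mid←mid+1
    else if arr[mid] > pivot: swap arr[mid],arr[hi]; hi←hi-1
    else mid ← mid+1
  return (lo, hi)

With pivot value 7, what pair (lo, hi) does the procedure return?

pivot = 7; lo=0, mid=0, hi=6
arr[mid]=11>7: swap arr[0],arr[6]; hi=5 → [12,9,14,2,15,7,11]
arr[mid]=12>7: swap arr[0],arr[5]; hi=4 → [7,9,14,2,15,12,11]
arr[mid]=7=7: mid=1
arr[mid]=9>7: swap arr[1],arr[4]; hi=3 → [7,15,14,2,9,12,11]
arr[mid]=15>7: swap arr[1],arr[3]; hi=2 → [7,2,14,15,9,12,11]
arr[mid]=2<7: swap arr[0],arr[1]; lo=1,mid=2 → [2,7,14,15,9,12,11]
arr[mid]=14>7: swap arr[2],arr[2]; hi=1 → [2,7,14,15,9,12,11]
end: lo=1, hi=1; arr = [2,7,14,15,9,12,11]

(1, 1)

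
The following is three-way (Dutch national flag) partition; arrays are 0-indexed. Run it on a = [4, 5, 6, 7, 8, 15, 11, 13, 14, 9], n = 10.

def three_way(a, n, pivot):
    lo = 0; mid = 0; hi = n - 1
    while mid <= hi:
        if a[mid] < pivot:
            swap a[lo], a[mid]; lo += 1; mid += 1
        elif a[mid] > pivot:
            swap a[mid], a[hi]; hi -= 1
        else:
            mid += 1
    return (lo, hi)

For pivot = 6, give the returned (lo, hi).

pivot = 6; lo=0, mid=0, hi=9
a[mid]=4<6: swap a[0],a[0]; lo=1,mid=1 → [4, 5, 6, 7, 8, 15, 11, 13, 14, 9]
a[mid]=5<6: swap a[1],a[1]; lo=2,mid=2 → [4, 5, 6, 7, 8, 15, 11, 13, 14, 9]
a[mid]=6=6: mid=3
a[mid]=7>6: swap a[3],a[9]; hi=8 → [4, 5, 6, 9, 8, 15, 11, 13, 14, 7]
a[mid]=9>6: swap a[3],a[8]; hi=7 → [4, 5, 6, 14, 8, 15, 11, 13, 9, 7]
a[mid]=14>6: swap a[3],a[7]; hi=6 → [4, 5, 6, 13, 8, 15, 11, 14, 9, 7]
a[mid]=13>6: swap a[3],a[6]; hi=5 → [4, 5, 6, 11, 8, 15, 13, 14, 9, 7]
a[mid]=11>6: swap a[3],a[5]; hi=4 → [4, 5, 6, 15, 8, 11, 13, 14, 9, 7]
a[mid]=15>6: swap a[3],a[4]; hi=3 → [4, 5, 6, 8, 15, 11, 13, 14, 9, 7]
a[mid]=8>6: swap a[3],a[3]; hi=2 → [4, 5, 6, 8, 15, 11, 13, 14, 9, 7]
end: lo=2, hi=2; a = [4, 5, 6, 8, 15, 11, 13, 14, 9, 7]

(2, 2)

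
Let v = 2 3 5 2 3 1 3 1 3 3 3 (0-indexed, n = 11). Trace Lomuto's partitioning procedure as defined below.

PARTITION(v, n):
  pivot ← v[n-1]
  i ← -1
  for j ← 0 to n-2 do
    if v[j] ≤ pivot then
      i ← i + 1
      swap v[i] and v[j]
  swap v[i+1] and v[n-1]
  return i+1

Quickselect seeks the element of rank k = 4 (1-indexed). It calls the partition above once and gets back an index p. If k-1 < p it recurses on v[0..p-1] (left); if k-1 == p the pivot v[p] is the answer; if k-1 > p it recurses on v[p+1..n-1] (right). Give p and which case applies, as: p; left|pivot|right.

9; left

pivot = v[10] = 3; i = -1
j=0: v[0]=2 ≤ 3 → i=0, swap v[0],v[0] (no change) → 2 3 5 2 3 1 3 1 3 3 3
j=1: v[1]=3 ≤ 3 → i=1, swap v[1],v[1] (no change) → 2 3 5 2 3 1 3 1 3 3 3
j=2: v[2]=5 > 3 → no swap
j=3: v[3]=2 ≤ 3 → i=2, swap v[2],v[3] → 2 3 2 5 3 1 3 1 3 3 3
j=4: v[4]=3 ≤ 3 → i=3, swap v[3],v[4] → 2 3 2 3 5 1 3 1 3 3 3
j=5: v[5]=1 ≤ 3 → i=4, swap v[4],v[5] → 2 3 2 3 1 5 3 1 3 3 3
j=6: v[6]=3 ≤ 3 → i=5, swap v[5],v[6] → 2 3 2 3 1 3 5 1 3 3 3
j=7: v[7]=1 ≤ 3 → i=6, swap v[6],v[7] → 2 3 2 3 1 3 1 5 3 3 3
j=8: v[8]=3 ≤ 3 → i=7, swap v[7],v[8] → 2 3 2 3 1 3 1 3 5 3 3
j=9: v[9]=3 ≤ 3 → i=8, swap v[8],v[9] → 2 3 2 3 1 3 1 3 3 5 3
final swap v[9],v[10] → 2 3 2 3 1 3 1 3 3 3 5; return 9
p = 9; k-1 = 3 < 9 ⇒ left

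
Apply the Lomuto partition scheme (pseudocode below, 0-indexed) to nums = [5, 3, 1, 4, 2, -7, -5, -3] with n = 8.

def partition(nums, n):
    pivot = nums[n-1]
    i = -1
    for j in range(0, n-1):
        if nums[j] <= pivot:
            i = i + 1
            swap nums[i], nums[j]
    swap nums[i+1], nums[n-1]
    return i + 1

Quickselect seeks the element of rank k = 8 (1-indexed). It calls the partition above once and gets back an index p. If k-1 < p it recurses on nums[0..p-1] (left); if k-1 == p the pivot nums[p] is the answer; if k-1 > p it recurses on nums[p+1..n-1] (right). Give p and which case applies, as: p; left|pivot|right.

pivot = nums[7] = -3; i = -1
j=0: nums[0]=5 > -3 → no swap
j=1: nums[1]=3 > -3 → no swap
j=2: nums[2]=1 > -3 → no swap
j=3: nums[3]=4 > -3 → no swap
j=4: nums[4]=2 > -3 → no swap
j=5: nums[5]=-7 ≤ -3 → i=0, swap nums[0],nums[5] → [-7, 3, 1, 4, 2, 5, -5, -3]
j=6: nums[6]=-5 ≤ -3 → i=1, swap nums[1],nums[6] → [-7, -5, 1, 4, 2, 5, 3, -3]
final swap nums[2],nums[7] → [-7, -5, -3, 4, 2, 5, 3, 1]; return 2
p = 2; k-1 = 7 > 2 ⇒ right

2; right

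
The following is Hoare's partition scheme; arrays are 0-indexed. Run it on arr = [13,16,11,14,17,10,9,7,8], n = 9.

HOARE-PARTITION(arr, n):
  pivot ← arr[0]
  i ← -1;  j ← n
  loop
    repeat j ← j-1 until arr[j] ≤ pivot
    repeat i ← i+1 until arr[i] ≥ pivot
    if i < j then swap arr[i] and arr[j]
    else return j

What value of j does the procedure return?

pivot = arr[0] = 13; i = -1, j = 9
j→8 (arr[8]=8≤13), i→0 (arr[0]=13≥13); i<j, swap → [8,16,11,14,17,10,9,7,13]
j→7 (arr[7]=7≤13), i→1 (arr[1]=16≥13); i<j, swap → [8,7,11,14,17,10,9,16,13]
j→6 (arr[6]=9≤13), i→3 (arr[3]=14≥13); i<j, swap → [8,7,11,9,17,10,14,16,13]
j→5 (arr[5]=10≤13), i→4 (arr[4]=17≥13); i<j, swap → [8,7,11,9,10,17,14,16,13]
j→4, i→5; i≥j, return j=4. arr = [8,7,11,9,10,17,14,16,13]

4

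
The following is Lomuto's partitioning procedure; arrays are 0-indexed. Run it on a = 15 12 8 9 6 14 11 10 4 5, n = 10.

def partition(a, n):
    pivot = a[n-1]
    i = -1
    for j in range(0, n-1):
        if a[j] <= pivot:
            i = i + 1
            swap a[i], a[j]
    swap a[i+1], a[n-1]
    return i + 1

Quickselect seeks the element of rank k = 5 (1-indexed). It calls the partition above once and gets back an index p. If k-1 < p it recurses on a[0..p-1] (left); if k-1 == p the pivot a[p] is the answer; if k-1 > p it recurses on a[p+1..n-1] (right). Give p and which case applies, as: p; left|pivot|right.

1; right

pivot = a[9] = 5; i = -1
j=0: a[0]=15 > 5 → no swap
j=1: a[1]=12 > 5 → no swap
j=2: a[2]=8 > 5 → no swap
j=3: a[3]=9 > 5 → no swap
j=4: a[4]=6 > 5 → no swap
j=5: a[5]=14 > 5 → no swap
j=6: a[6]=11 > 5 → no swap
j=7: a[7]=10 > 5 → no swap
j=8: a[8]=4 ≤ 5 → i=0, swap a[0],a[8] → 4 12 8 9 6 14 11 10 15 5
final swap a[1],a[9] → 4 5 8 9 6 14 11 10 15 12; return 1
p = 1; k-1 = 4 > 1 ⇒ right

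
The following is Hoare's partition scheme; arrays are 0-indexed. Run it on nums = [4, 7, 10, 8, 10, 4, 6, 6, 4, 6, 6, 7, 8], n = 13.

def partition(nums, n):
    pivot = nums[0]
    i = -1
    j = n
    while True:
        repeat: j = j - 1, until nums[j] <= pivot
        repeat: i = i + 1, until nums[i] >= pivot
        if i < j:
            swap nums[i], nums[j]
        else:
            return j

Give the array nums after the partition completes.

[4, 4, 10, 8, 10, 7, 6, 6, 4, 6, 6, 7, 8]

pivot = nums[0] = 4; i = -1, j = 13
j→8 (nums[8]=4≤4), i→0 (nums[0]=4≥4); i<j, swap → [4, 7, 10, 8, 10, 4, 6, 6, 4, 6, 6, 7, 8]
j→5 (nums[5]=4≤4), i→1 (nums[1]=7≥4); i<j, swap → [4, 4, 10, 8, 10, 7, 6, 6, 4, 6, 6, 7, 8]
j→1, i→2; i≥j, return j=1. nums = [4, 4, 10, 8, 10, 7, 6, 6, 4, 6, 6, 7, 8]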